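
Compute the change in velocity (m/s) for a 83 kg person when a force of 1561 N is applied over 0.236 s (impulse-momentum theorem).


J = F * dt = 1561 * 0.236 = 368.3960 N*s
delta_v = J / m
delta_v = 368.3960 / 83
delta_v = 4.4385


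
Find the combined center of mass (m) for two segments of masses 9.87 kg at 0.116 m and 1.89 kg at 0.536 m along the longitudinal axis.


COM = (m1*x1 + m2*x2) / (m1 + m2)
COM = (9.87*0.116 + 1.89*0.536) / (9.87 + 1.89)
Numerator = 2.1580
Denominator = 11.7600
COM = 0.1835


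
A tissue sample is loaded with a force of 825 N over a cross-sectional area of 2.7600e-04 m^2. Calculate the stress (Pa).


stress = F / A
stress = 825 / 2.7600e-04
stress = 2.9891e+06


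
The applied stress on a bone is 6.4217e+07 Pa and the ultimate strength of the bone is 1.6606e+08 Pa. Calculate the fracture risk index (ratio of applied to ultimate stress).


FRI = applied / ultimate
FRI = 6.4217e+07 / 1.6606e+08
FRI = 0.3867


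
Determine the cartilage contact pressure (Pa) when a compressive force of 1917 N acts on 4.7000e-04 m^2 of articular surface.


P = F / A
P = 1917 / 4.7000e-04
P = 4.0787e+06


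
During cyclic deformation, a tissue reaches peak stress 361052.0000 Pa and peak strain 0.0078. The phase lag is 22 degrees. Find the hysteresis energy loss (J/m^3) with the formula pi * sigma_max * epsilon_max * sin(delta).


E_loss = pi * sigma_max * epsilon_max * sin(delta)
delta = 22 deg = 0.3840 rad
sin(delta) = 0.3746
E_loss = pi * 361052.0000 * 0.0078 * 0.3746
E_loss = 3314.2834


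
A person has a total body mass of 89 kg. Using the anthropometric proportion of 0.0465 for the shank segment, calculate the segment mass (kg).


m_segment = body_mass * fraction
m_segment = 89 * 0.0465
m_segment = 4.1385


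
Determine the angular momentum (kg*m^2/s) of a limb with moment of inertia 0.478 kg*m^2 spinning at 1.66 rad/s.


L = I * omega
L = 0.478 * 1.66
L = 0.7935


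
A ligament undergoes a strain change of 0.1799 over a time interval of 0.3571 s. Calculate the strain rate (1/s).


strain_rate = delta_strain / delta_t
strain_rate = 0.1799 / 0.3571
strain_rate = 0.5038


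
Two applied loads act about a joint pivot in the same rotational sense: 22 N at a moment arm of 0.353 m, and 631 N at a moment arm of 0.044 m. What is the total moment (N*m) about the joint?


M = F1 * d1 + F2 * d2
M = 22 * 0.353 + 631 * 0.044
M = 7.7660 + 27.7640
M = 35.5300


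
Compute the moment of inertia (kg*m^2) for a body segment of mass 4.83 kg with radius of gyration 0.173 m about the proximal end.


I = m * k^2
I = 4.83 * 0.173^2
k^2 = 0.0299
I = 0.1446


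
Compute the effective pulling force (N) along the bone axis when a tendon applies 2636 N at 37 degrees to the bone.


F_eff = F_tendon * cos(theta)
theta = 37 deg = 0.6458 rad
cos(theta) = 0.7986
F_eff = 2636 * 0.7986
F_eff = 2105.2032


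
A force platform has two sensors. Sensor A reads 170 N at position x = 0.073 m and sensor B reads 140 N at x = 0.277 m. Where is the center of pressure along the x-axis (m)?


COP_x = (F1*x1 + F2*x2) / (F1 + F2)
COP_x = (170*0.073 + 140*0.277) / (170 + 140)
Numerator = 51.1900
Denominator = 310
COP_x = 0.1651


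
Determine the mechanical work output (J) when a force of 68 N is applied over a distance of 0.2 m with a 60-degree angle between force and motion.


W = F * d * cos(theta)
theta = 60 deg = 1.0472 rad
cos(theta) = 0.5000
W = 68 * 0.2 * 0.5000
W = 6.8000


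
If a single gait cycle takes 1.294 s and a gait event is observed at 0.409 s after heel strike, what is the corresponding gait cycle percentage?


pct = (event_time / cycle_time) * 100
pct = (0.409 / 1.294) * 100
ratio = 0.3161
pct = 31.6074


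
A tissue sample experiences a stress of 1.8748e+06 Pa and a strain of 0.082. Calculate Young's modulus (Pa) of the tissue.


E = stress / strain
E = 1.8748e+06 / 0.082
E = 2.2863e+07


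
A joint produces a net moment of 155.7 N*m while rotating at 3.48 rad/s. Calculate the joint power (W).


P = M * omega
P = 155.7 * 3.48
P = 541.8360


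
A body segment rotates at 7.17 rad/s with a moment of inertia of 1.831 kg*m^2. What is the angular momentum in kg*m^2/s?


L = I * omega
L = 1.831 * 7.17
L = 13.1283


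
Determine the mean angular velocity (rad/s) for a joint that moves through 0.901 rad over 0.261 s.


omega = delta_theta / delta_t
omega = 0.901 / 0.261
omega = 3.4521


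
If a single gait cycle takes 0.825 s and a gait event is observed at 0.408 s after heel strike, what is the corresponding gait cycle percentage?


pct = (event_time / cycle_time) * 100
pct = (0.408 / 0.825) * 100
ratio = 0.4945
pct = 49.4545


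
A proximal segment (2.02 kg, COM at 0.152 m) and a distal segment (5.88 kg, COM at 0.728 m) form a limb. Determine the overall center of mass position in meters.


COM = (m1*x1 + m2*x2) / (m1 + m2)
COM = (2.02*0.152 + 5.88*0.728) / (2.02 + 5.88)
Numerator = 4.5877
Denominator = 7.9000
COM = 0.5807


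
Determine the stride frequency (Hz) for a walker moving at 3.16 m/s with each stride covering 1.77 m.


f = v / stride_length
f = 3.16 / 1.77
f = 1.7853


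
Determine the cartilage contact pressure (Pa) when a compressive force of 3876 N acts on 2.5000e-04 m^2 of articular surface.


P = F / A
P = 3876 / 2.5000e-04
P = 1.5504e+07


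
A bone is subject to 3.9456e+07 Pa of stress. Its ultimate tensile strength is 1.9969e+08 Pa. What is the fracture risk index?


FRI = applied / ultimate
FRI = 3.9456e+07 / 1.9969e+08
FRI = 0.1976


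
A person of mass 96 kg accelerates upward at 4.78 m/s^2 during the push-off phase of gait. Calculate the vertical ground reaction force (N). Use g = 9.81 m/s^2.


GRF = m * (g + a)
GRF = 96 * (9.81 + 4.78)
GRF = 96 * 14.5900
GRF = 1400.6400


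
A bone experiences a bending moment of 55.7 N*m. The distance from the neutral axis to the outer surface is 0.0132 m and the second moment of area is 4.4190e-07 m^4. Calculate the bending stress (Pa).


sigma = M * c / I
sigma = 55.7 * 0.0132 / 4.4190e-07
M * c = 0.7352
sigma = 1.6638e+06


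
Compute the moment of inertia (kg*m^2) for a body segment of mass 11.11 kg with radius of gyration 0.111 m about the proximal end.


I = m * k^2
I = 11.11 * 0.111^2
k^2 = 0.0123
I = 0.1369


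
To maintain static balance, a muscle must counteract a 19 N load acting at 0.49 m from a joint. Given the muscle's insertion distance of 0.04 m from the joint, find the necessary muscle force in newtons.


F_muscle = W * d_load / d_muscle
F_muscle = 19 * 0.49 / 0.04
Numerator = 9.3100
F_muscle = 232.7500


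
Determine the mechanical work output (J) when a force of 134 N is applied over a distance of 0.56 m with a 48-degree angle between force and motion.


W = F * d * cos(theta)
theta = 48 deg = 0.8378 rad
cos(theta) = 0.6691
W = 134 * 0.56 * 0.6691
W = 50.2116


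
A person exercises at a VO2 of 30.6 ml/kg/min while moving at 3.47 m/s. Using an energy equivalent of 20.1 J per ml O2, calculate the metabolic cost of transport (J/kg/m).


Power per kg = VO2 * 20.1 / 60
Power per kg = 30.6 * 20.1 / 60 = 10.2510 W/kg
Cost = power_per_kg / speed
Cost = 10.2510 / 3.47
Cost = 2.9542


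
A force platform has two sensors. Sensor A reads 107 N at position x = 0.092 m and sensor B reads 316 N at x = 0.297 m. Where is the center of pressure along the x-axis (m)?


COP_x = (F1*x1 + F2*x2) / (F1 + F2)
COP_x = (107*0.092 + 316*0.297) / (107 + 316)
Numerator = 103.6960
Denominator = 423
COP_x = 0.2451


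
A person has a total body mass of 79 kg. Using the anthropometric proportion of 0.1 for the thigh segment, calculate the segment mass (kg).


m_segment = body_mass * fraction
m_segment = 79 * 0.1
m_segment = 7.9000


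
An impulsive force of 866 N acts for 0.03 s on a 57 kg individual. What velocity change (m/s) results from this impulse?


J = F * dt = 866 * 0.03 = 25.9800 N*s
delta_v = J / m
delta_v = 25.9800 / 57
delta_v = 0.4558


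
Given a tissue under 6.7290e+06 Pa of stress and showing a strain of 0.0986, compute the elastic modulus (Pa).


E = stress / strain
E = 6.7290e+06 / 0.0986
E = 6.8245e+07


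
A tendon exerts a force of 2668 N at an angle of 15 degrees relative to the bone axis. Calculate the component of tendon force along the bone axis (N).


F_eff = F_tendon * cos(theta)
theta = 15 deg = 0.2618 rad
cos(theta) = 0.9659
F_eff = 2668 * 0.9659
F_eff = 2577.0901


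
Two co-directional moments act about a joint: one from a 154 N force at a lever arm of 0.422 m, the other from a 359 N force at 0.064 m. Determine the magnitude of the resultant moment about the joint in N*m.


M = F1 * d1 + F2 * d2
M = 154 * 0.422 + 359 * 0.064
M = 64.9880 + 22.9760
M = 87.9640


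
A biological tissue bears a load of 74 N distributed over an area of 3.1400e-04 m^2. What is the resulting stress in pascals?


stress = F / A
stress = 74 / 3.1400e-04
stress = 235668.7898


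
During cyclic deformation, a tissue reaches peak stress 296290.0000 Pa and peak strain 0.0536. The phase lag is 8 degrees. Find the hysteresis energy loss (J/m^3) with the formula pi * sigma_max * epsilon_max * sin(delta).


E_loss = pi * sigma_max * epsilon_max * sin(delta)
delta = 8 deg = 0.1396 rad
sin(delta) = 0.1392
E_loss = pi * 296290.0000 * 0.0536 * 0.1392
E_loss = 6943.6362


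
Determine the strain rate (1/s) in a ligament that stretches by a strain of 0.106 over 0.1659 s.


strain_rate = delta_strain / delta_t
strain_rate = 0.106 / 0.1659
strain_rate = 0.6389


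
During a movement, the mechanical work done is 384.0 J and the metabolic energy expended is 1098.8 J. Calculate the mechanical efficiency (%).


eta = (W_mech / E_meta) * 100
eta = (384.0 / 1098.8) * 100
ratio = 0.3495
eta = 34.9472


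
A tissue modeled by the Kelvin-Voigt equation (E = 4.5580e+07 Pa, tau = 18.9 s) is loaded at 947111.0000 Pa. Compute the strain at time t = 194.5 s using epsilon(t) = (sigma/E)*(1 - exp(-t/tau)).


epsilon(t) = (sigma/E) * (1 - exp(-t/tau))
sigma/E = 947111.0000 / 4.5580e+07 = 0.0208
exp(-t/tau) = exp(-194.5 / 18.9) = 3.3937e-05
epsilon = 0.0208 * (1 - 3.3937e-05)
epsilon = 0.0208


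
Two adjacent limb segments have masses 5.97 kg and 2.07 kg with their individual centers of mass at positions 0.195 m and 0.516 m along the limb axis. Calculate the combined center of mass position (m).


COM = (m1*x1 + m2*x2) / (m1 + m2)
COM = (5.97*0.195 + 2.07*0.516) / (5.97 + 2.07)
Numerator = 2.2323
Denominator = 8.0400
COM = 0.2776


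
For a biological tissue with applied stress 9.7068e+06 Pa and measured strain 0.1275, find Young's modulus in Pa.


E = stress / strain
E = 9.7068e+06 / 0.1275
E = 7.6132e+07


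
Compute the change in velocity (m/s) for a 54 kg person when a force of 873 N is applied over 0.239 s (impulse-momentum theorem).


J = F * dt = 873 * 0.239 = 208.6470 N*s
delta_v = J / m
delta_v = 208.6470 / 54
delta_v = 3.8638


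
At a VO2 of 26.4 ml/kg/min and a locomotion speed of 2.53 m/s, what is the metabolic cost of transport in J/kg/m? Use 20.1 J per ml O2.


Power per kg = VO2 * 20.1 / 60
Power per kg = 26.4 * 20.1 / 60 = 8.8440 W/kg
Cost = power_per_kg / speed
Cost = 8.8440 / 2.53
Cost = 3.4957


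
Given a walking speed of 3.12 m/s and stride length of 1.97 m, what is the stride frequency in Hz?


f = v / stride_length
f = 3.12 / 1.97
f = 1.5838


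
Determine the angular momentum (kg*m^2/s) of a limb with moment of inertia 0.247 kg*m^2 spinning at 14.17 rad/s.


L = I * omega
L = 0.247 * 14.17
L = 3.5000


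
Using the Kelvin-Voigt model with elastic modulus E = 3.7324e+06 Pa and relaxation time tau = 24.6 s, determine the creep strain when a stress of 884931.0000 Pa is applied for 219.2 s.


epsilon(t) = (sigma/E) * (1 - exp(-t/tau))
sigma/E = 884931.0000 / 3.7324e+06 = 0.2371
exp(-t/tau) = exp(-219.2 / 24.6) = 1.3496e-04
epsilon = 0.2371 * (1 - 1.3496e-04)
epsilon = 0.2371


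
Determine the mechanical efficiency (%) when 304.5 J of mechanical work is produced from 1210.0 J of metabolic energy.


eta = (W_mech / E_meta) * 100
eta = (304.5 / 1210.0) * 100
ratio = 0.2517
eta = 25.1653


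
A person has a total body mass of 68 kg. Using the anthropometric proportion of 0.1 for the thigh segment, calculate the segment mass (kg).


m_segment = body_mass * fraction
m_segment = 68 * 0.1
m_segment = 6.8000


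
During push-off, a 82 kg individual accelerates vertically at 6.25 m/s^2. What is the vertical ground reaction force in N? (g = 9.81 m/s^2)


GRF = m * (g + a)
GRF = 82 * (9.81 + 6.25)
GRF = 82 * 16.0600
GRF = 1316.9200


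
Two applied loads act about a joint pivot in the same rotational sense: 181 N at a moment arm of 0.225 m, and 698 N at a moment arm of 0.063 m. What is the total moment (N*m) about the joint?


M = F1 * d1 + F2 * d2
M = 181 * 0.225 + 698 * 0.063
M = 40.7250 + 43.9740
M = 84.6990


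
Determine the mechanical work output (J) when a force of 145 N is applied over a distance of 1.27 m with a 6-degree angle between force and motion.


W = F * d * cos(theta)
theta = 6 deg = 0.1047 rad
cos(theta) = 0.9945
W = 145 * 1.27 * 0.9945
W = 183.1412


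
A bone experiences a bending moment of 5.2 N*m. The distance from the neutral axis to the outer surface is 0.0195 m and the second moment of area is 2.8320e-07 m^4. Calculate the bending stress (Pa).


sigma = M * c / I
sigma = 5.2 * 0.0195 / 2.8320e-07
M * c = 0.1014
sigma = 358050.8475


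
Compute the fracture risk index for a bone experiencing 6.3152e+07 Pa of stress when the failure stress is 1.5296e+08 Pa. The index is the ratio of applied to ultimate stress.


FRI = applied / ultimate
FRI = 6.3152e+07 / 1.5296e+08
FRI = 0.4129


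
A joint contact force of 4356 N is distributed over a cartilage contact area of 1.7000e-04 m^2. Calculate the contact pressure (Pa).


P = F / A
P = 4356 / 1.7000e-04
P = 2.5624e+07


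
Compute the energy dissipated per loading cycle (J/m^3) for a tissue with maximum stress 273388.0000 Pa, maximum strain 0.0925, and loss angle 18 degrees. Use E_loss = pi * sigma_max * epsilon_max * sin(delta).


E_loss = pi * sigma_max * epsilon_max * sin(delta)
delta = 18 deg = 0.3142 rad
sin(delta) = 0.3090
E_loss = pi * 273388.0000 * 0.0925 * 0.3090
E_loss = 24550.1086


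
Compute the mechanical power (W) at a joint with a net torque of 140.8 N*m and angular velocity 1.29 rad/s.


P = M * omega
P = 140.8 * 1.29
P = 181.6320


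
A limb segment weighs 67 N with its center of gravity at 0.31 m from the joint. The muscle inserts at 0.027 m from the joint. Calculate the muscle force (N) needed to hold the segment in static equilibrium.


F_muscle = W * d_load / d_muscle
F_muscle = 67 * 0.31 / 0.027
Numerator = 20.7700
F_muscle = 769.2593


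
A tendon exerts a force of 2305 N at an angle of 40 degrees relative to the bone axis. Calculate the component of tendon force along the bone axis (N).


F_eff = F_tendon * cos(theta)
theta = 40 deg = 0.6981 rad
cos(theta) = 0.7660
F_eff = 2305 * 0.7660
F_eff = 1765.7324


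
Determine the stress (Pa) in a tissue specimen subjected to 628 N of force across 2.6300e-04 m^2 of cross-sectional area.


stress = F / A
stress = 628 / 2.6300e-04
stress = 2.3878e+06


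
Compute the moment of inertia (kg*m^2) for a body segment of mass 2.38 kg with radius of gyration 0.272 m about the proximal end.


I = m * k^2
I = 2.38 * 0.272^2
k^2 = 0.0740
I = 0.1761


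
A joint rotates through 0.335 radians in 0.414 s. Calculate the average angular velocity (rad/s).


omega = delta_theta / delta_t
omega = 0.335 / 0.414
omega = 0.8092


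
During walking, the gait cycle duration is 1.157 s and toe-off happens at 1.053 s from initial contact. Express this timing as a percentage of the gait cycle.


pct = (event_time / cycle_time) * 100
pct = (1.053 / 1.157) * 100
ratio = 0.9101
pct = 91.0112


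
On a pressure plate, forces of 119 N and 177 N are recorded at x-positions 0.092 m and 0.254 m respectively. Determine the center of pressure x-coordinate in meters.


COP_x = (F1*x1 + F2*x2) / (F1 + F2)
COP_x = (119*0.092 + 177*0.254) / (119 + 177)
Numerator = 55.9060
Denominator = 296
COP_x = 0.1889


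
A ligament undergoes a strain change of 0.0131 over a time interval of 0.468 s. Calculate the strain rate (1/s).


strain_rate = delta_strain / delta_t
strain_rate = 0.0131 / 0.468
strain_rate = 0.0280


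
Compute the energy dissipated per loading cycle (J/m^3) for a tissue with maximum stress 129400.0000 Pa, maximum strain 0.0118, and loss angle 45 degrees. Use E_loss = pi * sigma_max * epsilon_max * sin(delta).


E_loss = pi * sigma_max * epsilon_max * sin(delta)
delta = 45 deg = 0.7854 rad
sin(delta) = 0.7071
E_loss = pi * 129400.0000 * 0.0118 * 0.7071
E_loss = 3391.9634


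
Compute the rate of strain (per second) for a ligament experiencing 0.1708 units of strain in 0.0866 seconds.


strain_rate = delta_strain / delta_t
strain_rate = 0.1708 / 0.0866
strain_rate = 1.9723


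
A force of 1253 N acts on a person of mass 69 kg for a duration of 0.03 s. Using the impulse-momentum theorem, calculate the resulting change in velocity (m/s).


J = F * dt = 1253 * 0.03 = 37.5900 N*s
delta_v = J / m
delta_v = 37.5900 / 69
delta_v = 0.5448


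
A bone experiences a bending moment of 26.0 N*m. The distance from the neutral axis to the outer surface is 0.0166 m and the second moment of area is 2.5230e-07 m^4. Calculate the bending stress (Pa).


sigma = M * c / I
sigma = 26.0 * 0.0166 / 2.5230e-07
M * c = 0.4316
sigma = 1.7107e+06


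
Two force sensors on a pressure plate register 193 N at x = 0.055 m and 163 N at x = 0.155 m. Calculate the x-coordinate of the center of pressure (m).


COP_x = (F1*x1 + F2*x2) / (F1 + F2)
COP_x = (193*0.055 + 163*0.155) / (193 + 163)
Numerator = 35.8800
Denominator = 356
COP_x = 0.1008


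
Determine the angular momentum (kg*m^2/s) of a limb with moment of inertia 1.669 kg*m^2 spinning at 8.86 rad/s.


L = I * omega
L = 1.669 * 8.86
L = 14.7873


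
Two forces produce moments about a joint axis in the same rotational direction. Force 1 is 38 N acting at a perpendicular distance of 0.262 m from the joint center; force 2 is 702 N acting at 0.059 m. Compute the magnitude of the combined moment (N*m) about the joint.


M = F1 * d1 + F2 * d2
M = 38 * 0.262 + 702 * 0.059
M = 9.9560 + 41.4180
M = 51.3740


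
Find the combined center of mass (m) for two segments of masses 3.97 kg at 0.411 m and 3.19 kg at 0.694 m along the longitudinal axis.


COM = (m1*x1 + m2*x2) / (m1 + m2)
COM = (3.97*0.411 + 3.19*0.694) / (3.97 + 3.19)
Numerator = 3.8455
Denominator = 7.1600
COM = 0.5371


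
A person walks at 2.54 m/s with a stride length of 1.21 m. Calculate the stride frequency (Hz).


f = v / stride_length
f = 2.54 / 1.21
f = 2.0992


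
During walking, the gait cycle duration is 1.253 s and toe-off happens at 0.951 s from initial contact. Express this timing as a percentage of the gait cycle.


pct = (event_time / cycle_time) * 100
pct = (0.951 / 1.253) * 100
ratio = 0.7590
pct = 75.8978


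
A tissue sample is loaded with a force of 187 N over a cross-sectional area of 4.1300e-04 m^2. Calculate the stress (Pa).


stress = F / A
stress = 187 / 4.1300e-04
stress = 452784.5036


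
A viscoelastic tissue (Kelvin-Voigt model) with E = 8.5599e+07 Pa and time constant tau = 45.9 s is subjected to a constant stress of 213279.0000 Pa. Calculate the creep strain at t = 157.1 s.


epsilon(t) = (sigma/E) * (1 - exp(-t/tau))
sigma/E = 213279.0000 / 8.5599e+07 = 0.0025
exp(-t/tau) = exp(-157.1 / 45.9) = 0.0326
epsilon = 0.0025 * (1 - 0.0326)
epsilon = 0.0024


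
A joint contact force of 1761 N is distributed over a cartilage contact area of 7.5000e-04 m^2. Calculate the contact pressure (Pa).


P = F / A
P = 1761 / 7.5000e-04
P = 2.3480e+06


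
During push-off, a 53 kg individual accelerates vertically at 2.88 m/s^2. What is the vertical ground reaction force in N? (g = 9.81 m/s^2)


GRF = m * (g + a)
GRF = 53 * (9.81 + 2.88)
GRF = 53 * 12.6900
GRF = 672.5700


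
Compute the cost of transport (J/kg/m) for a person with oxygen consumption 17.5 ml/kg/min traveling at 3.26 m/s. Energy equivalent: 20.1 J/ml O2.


Power per kg = VO2 * 20.1 / 60
Power per kg = 17.5 * 20.1 / 60 = 5.8625 W/kg
Cost = power_per_kg / speed
Cost = 5.8625 / 3.26
Cost = 1.7983


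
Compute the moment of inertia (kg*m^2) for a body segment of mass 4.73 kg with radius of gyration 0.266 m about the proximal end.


I = m * k^2
I = 4.73 * 0.266^2
k^2 = 0.0708
I = 0.3347


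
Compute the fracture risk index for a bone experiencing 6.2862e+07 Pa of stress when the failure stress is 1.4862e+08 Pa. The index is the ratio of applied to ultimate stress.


FRI = applied / ultimate
FRI = 6.2862e+07 / 1.4862e+08
FRI = 0.4230


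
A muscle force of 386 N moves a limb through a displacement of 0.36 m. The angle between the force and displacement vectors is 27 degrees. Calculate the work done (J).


W = F * d * cos(theta)
theta = 27 deg = 0.4712 rad
cos(theta) = 0.8910
W = 386 * 0.36 * 0.8910
W = 123.8143


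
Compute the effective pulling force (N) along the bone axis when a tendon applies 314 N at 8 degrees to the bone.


F_eff = F_tendon * cos(theta)
theta = 8 deg = 0.1396 rad
cos(theta) = 0.9903
F_eff = 314 * 0.9903
F_eff = 310.9442


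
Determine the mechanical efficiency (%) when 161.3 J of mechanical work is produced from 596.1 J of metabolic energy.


eta = (W_mech / E_meta) * 100
eta = (161.3 / 596.1) * 100
ratio = 0.2706
eta = 27.0592


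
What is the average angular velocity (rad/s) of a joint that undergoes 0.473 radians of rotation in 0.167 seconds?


omega = delta_theta / delta_t
omega = 0.473 / 0.167
omega = 2.8323


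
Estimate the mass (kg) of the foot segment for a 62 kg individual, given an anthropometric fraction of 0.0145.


m_segment = body_mass * fraction
m_segment = 62 * 0.0145
m_segment = 0.8990


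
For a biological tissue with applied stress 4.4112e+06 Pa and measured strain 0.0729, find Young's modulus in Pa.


E = stress / strain
E = 4.4112e+06 / 0.0729
E = 6.0510e+07


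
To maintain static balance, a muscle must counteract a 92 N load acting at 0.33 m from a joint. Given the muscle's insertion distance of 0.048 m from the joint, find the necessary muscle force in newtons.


F_muscle = W * d_load / d_muscle
F_muscle = 92 * 0.33 / 0.048
Numerator = 30.3600
F_muscle = 632.5000


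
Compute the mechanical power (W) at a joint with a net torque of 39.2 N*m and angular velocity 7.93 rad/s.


P = M * omega
P = 39.2 * 7.93
P = 310.8560


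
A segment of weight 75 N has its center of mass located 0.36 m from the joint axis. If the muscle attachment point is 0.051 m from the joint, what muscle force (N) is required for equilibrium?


F_muscle = W * d_load / d_muscle
F_muscle = 75 * 0.36 / 0.051
Numerator = 27.0000
F_muscle = 529.4118


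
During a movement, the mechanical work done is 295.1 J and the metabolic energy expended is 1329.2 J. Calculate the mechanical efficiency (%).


eta = (W_mech / E_meta) * 100
eta = (295.1 / 1329.2) * 100
ratio = 0.2220
eta = 22.2013


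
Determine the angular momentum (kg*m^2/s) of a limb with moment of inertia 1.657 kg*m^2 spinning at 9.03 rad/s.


L = I * omega
L = 1.657 * 9.03
L = 14.9627


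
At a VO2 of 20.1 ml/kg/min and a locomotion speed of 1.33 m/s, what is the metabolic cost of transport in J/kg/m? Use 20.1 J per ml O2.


Power per kg = VO2 * 20.1 / 60
Power per kg = 20.1 * 20.1 / 60 = 6.7335 W/kg
Cost = power_per_kg / speed
Cost = 6.7335 / 1.33
Cost = 5.0628


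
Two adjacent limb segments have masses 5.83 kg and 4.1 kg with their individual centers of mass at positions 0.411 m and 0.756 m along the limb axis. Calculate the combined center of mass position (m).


COM = (m1*x1 + m2*x2) / (m1 + m2)
COM = (5.83*0.411 + 4.1*0.756) / (5.83 + 4.1)
Numerator = 5.4957
Denominator = 9.9300
COM = 0.5534


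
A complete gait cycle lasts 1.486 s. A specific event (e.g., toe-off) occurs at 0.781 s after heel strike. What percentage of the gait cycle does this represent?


pct = (event_time / cycle_time) * 100
pct = (0.781 / 1.486) * 100
ratio = 0.5256
pct = 52.5572


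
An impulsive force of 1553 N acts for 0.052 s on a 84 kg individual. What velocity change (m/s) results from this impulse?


J = F * dt = 1553 * 0.052 = 80.7560 N*s
delta_v = J / m
delta_v = 80.7560 / 84
delta_v = 0.9614


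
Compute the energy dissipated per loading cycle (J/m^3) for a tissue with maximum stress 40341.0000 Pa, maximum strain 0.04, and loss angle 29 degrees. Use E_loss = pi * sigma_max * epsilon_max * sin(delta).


E_loss = pi * sigma_max * epsilon_max * sin(delta)
delta = 29 deg = 0.5061 rad
sin(delta) = 0.4848
E_loss = pi * 40341.0000 * 0.04 * 0.4848
E_loss = 2457.6937


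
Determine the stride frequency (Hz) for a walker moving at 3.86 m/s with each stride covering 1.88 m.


f = v / stride_length
f = 3.86 / 1.88
f = 2.0532


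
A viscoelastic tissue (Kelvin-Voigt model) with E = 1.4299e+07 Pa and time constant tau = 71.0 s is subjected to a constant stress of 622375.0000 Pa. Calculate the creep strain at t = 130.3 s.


epsilon(t) = (sigma/E) * (1 - exp(-t/tau))
sigma/E = 622375.0000 / 1.4299e+07 = 0.0435
exp(-t/tau) = exp(-130.3 / 71.0) = 0.1596
epsilon = 0.0435 * (1 - 0.1596)
epsilon = 0.0366


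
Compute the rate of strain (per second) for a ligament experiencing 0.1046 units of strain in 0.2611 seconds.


strain_rate = delta_strain / delta_t
strain_rate = 0.1046 / 0.2611
strain_rate = 0.4006


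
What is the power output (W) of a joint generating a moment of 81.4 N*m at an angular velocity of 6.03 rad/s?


P = M * omega
P = 81.4 * 6.03
P = 490.8420


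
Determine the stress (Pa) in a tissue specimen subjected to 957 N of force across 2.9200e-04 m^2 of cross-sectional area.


stress = F / A
stress = 957 / 2.9200e-04
stress = 3.2774e+06


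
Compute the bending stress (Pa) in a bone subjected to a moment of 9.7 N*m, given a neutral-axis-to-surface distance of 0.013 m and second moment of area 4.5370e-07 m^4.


sigma = M * c / I
sigma = 9.7 * 0.013 / 4.5370e-07
M * c = 0.1261
sigma = 277936.9628


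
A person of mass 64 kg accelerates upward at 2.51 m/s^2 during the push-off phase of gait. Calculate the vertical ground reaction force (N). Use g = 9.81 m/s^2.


GRF = m * (g + a)
GRF = 64 * (9.81 + 2.51)
GRF = 64 * 12.3200
GRF = 788.4800


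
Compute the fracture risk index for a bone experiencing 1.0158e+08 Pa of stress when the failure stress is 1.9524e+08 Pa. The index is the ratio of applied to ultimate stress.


FRI = applied / ultimate
FRI = 1.0158e+08 / 1.9524e+08
FRI = 0.5203


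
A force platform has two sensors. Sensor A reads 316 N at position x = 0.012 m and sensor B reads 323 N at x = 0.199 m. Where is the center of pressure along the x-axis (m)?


COP_x = (F1*x1 + F2*x2) / (F1 + F2)
COP_x = (316*0.012 + 323*0.199) / (316 + 323)
Numerator = 68.0690
Denominator = 639
COP_x = 0.1065


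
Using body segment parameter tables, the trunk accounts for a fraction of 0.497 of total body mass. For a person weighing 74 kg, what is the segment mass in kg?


m_segment = body_mass * fraction
m_segment = 74 * 0.497
m_segment = 36.7780


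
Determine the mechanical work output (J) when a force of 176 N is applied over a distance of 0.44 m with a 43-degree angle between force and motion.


W = F * d * cos(theta)
theta = 43 deg = 0.7505 rad
cos(theta) = 0.7314
W = 176 * 0.44 * 0.7314
W = 56.6360


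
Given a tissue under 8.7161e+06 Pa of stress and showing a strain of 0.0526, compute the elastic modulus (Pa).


E = stress / strain
E = 8.7161e+06 / 0.0526
E = 1.6571e+08


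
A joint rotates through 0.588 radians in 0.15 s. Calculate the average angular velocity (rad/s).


omega = delta_theta / delta_t
omega = 0.588 / 0.15
omega = 3.9200


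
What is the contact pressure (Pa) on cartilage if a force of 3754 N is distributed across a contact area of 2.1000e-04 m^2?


P = F / A
P = 3754 / 2.1000e-04
P = 1.7876e+07


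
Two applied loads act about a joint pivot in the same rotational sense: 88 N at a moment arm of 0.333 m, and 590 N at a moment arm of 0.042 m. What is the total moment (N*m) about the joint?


M = F1 * d1 + F2 * d2
M = 88 * 0.333 + 590 * 0.042
M = 29.3040 + 24.7800
M = 54.0840


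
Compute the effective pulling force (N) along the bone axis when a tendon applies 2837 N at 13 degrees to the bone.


F_eff = F_tendon * cos(theta)
theta = 13 deg = 0.2269 rad
cos(theta) = 0.9744
F_eff = 2837 * 0.9744
F_eff = 2764.2879


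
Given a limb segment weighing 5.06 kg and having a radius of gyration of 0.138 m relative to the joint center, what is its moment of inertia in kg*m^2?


I = m * k^2
I = 5.06 * 0.138^2
k^2 = 0.0190
I = 0.0964


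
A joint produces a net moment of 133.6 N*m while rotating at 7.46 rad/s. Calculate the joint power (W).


P = M * omega
P = 133.6 * 7.46
P = 996.6560


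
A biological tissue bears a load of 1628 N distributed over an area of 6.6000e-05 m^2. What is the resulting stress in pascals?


stress = F / A
stress = 1628 / 6.6000e-05
stress = 2.4667e+07


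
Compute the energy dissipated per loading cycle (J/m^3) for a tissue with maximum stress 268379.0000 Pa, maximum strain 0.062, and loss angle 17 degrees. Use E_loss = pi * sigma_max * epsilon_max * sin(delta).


E_loss = pi * sigma_max * epsilon_max * sin(delta)
delta = 17 deg = 0.2967 rad
sin(delta) = 0.2924
E_loss = pi * 268379.0000 * 0.062 * 0.2924
E_loss = 15283.5919


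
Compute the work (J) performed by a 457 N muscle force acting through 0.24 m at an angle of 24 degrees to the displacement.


W = F * d * cos(theta)
theta = 24 deg = 0.4189 rad
cos(theta) = 0.9135
W = 457 * 0.24 * 0.9135
W = 100.1977


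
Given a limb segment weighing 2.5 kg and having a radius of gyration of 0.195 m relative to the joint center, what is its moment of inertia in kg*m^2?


I = m * k^2
I = 2.5 * 0.195^2
k^2 = 0.0380
I = 0.0951


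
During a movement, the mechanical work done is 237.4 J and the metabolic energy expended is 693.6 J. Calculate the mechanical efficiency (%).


eta = (W_mech / E_meta) * 100
eta = (237.4 / 693.6) * 100
ratio = 0.3423
eta = 34.2272


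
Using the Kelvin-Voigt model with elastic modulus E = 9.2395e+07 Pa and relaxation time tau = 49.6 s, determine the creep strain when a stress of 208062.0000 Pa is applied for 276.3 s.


epsilon(t) = (sigma/E) * (1 - exp(-t/tau))
sigma/E = 208062.0000 / 9.2395e+07 = 0.0023
exp(-t/tau) = exp(-276.3 / 49.6) = 0.0038
epsilon = 0.0023 * (1 - 0.0038)
epsilon = 0.0022


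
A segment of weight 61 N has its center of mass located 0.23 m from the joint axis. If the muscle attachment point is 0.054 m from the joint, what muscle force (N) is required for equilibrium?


F_muscle = W * d_load / d_muscle
F_muscle = 61 * 0.23 / 0.054
Numerator = 14.0300
F_muscle = 259.8148


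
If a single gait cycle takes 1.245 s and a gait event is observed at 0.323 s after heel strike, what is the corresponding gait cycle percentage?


pct = (event_time / cycle_time) * 100
pct = (0.323 / 1.245) * 100
ratio = 0.2594
pct = 25.9438


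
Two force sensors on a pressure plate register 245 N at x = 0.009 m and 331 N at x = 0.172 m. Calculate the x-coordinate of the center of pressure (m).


COP_x = (F1*x1 + F2*x2) / (F1 + F2)
COP_x = (245*0.009 + 331*0.172) / (245 + 331)
Numerator = 59.1370
Denominator = 576
COP_x = 0.1027


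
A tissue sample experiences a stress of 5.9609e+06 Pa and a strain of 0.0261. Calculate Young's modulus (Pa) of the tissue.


E = stress / strain
E = 5.9609e+06 / 0.0261
E = 2.2839e+08


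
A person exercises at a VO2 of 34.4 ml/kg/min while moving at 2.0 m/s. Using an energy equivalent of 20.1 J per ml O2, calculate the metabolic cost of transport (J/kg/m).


Power per kg = VO2 * 20.1 / 60
Power per kg = 34.4 * 20.1 / 60 = 11.5240 W/kg
Cost = power_per_kg / speed
Cost = 11.5240 / 2.0
Cost = 5.7620


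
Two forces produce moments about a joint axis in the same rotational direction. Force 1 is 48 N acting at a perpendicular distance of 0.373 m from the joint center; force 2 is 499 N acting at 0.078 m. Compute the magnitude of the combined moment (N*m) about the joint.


M = F1 * d1 + F2 * d2
M = 48 * 0.373 + 499 * 0.078
M = 17.9040 + 38.9220
M = 56.8260


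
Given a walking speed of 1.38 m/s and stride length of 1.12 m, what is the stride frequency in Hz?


f = v / stride_length
f = 1.38 / 1.12
f = 1.2321


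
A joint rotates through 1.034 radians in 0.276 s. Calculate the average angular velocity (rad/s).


omega = delta_theta / delta_t
omega = 1.034 / 0.276
omega = 3.7464


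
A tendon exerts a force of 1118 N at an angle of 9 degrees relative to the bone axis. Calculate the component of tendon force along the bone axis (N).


F_eff = F_tendon * cos(theta)
theta = 9 deg = 0.1571 rad
cos(theta) = 0.9877
F_eff = 1118 * 0.9877
F_eff = 1104.2356


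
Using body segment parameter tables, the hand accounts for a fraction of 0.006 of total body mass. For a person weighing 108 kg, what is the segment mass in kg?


m_segment = body_mass * fraction
m_segment = 108 * 0.006
m_segment = 0.6480


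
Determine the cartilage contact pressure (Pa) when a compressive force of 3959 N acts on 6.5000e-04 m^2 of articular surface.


P = F / A
P = 3959 / 6.5000e-04
P = 6.0908e+06


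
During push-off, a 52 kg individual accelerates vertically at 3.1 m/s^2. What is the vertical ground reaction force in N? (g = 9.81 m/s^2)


GRF = m * (g + a)
GRF = 52 * (9.81 + 3.1)
GRF = 52 * 12.9100
GRF = 671.3200


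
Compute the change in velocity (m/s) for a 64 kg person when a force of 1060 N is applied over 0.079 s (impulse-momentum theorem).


J = F * dt = 1060 * 0.079 = 83.7400 N*s
delta_v = J / m
delta_v = 83.7400 / 64
delta_v = 1.3084


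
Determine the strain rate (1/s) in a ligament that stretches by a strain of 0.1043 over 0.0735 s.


strain_rate = delta_strain / delta_t
strain_rate = 0.1043 / 0.0735
strain_rate = 1.4190


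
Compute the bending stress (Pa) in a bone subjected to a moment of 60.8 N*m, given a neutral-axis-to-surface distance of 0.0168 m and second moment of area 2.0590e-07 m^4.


sigma = M * c / I
sigma = 60.8 * 0.0168 / 2.0590e-07
M * c = 1.0214
sigma = 4.9609e+06


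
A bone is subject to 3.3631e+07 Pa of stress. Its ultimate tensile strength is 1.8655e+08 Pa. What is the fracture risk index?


FRI = applied / ultimate
FRI = 3.3631e+07 / 1.8655e+08
FRI = 0.1803


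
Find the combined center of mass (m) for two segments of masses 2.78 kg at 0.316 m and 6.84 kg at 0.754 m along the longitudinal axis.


COM = (m1*x1 + m2*x2) / (m1 + m2)
COM = (2.78*0.316 + 6.84*0.754) / (2.78 + 6.84)
Numerator = 6.0358
Denominator = 9.6200
COM = 0.6274


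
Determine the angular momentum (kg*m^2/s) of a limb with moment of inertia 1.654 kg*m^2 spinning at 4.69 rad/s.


L = I * omega
L = 1.654 * 4.69
L = 7.7573


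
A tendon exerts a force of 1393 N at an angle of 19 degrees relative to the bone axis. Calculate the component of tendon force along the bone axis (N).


F_eff = F_tendon * cos(theta)
theta = 19 deg = 0.3316 rad
cos(theta) = 0.9455
F_eff = 1393 * 0.9455
F_eff = 1317.1074


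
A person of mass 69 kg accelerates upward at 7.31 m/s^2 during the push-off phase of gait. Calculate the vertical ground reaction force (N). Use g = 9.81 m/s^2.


GRF = m * (g + a)
GRF = 69 * (9.81 + 7.31)
GRF = 69 * 17.1200
GRF = 1181.2800


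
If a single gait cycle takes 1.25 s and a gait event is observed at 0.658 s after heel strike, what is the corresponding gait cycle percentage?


pct = (event_time / cycle_time) * 100
pct = (0.658 / 1.25) * 100
ratio = 0.5264
pct = 52.6400


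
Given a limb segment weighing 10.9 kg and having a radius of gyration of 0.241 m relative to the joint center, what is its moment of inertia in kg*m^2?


I = m * k^2
I = 10.9 * 0.241^2
k^2 = 0.0581
I = 0.6331


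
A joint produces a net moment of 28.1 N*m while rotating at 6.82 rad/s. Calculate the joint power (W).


P = M * omega
P = 28.1 * 6.82
P = 191.6420


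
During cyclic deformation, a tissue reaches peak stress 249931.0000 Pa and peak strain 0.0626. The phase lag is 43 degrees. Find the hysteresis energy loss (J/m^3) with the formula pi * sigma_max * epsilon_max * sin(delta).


E_loss = pi * sigma_max * epsilon_max * sin(delta)
delta = 43 deg = 0.7505 rad
sin(delta) = 0.6820
E_loss = pi * 249931.0000 * 0.0626 * 0.6820
E_loss = 33521.8257


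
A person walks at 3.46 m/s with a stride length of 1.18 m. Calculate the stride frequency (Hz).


f = v / stride_length
f = 3.46 / 1.18
f = 2.9322


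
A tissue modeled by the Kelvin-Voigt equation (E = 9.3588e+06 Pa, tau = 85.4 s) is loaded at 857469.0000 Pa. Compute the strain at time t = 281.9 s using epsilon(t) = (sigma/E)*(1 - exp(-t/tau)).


epsilon(t) = (sigma/E) * (1 - exp(-t/tau))
sigma/E = 857469.0000 / 9.3588e+06 = 0.0916
exp(-t/tau) = exp(-281.9 / 85.4) = 0.0368
epsilon = 0.0916 * (1 - 0.0368)
epsilon = 0.0882


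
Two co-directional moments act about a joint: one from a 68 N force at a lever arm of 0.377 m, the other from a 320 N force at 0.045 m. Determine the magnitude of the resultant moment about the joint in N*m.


M = F1 * d1 + F2 * d2
M = 68 * 0.377 + 320 * 0.045
M = 25.6360 + 14.4000
M = 40.0360


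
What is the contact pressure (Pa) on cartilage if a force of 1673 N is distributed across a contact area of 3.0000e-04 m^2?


P = F / A
P = 1673 / 3.0000e-04
P = 5.5767e+06


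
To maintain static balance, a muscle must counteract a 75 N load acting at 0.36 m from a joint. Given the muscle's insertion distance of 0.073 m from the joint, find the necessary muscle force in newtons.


F_muscle = W * d_load / d_muscle
F_muscle = 75 * 0.36 / 0.073
Numerator = 27.0000
F_muscle = 369.8630


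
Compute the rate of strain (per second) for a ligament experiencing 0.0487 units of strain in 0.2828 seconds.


strain_rate = delta_strain / delta_t
strain_rate = 0.0487 / 0.2828
strain_rate = 0.1722


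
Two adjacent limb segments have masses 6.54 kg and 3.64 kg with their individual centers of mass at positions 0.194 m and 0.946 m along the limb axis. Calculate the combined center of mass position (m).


COM = (m1*x1 + m2*x2) / (m1 + m2)
COM = (6.54*0.194 + 3.64*0.946) / (6.54 + 3.64)
Numerator = 4.7122
Denominator = 10.1800
COM = 0.4629


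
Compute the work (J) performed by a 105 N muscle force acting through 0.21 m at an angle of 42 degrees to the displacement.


W = F * d * cos(theta)
theta = 42 deg = 0.7330 rad
cos(theta) = 0.7431
W = 105 * 0.21 * 0.7431
W = 16.3863


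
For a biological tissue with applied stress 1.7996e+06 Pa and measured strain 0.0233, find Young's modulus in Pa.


E = stress / strain
E = 1.7996e+06 / 0.0233
E = 7.7236e+07


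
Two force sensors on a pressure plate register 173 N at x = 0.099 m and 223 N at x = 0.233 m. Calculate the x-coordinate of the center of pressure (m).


COP_x = (F1*x1 + F2*x2) / (F1 + F2)
COP_x = (173*0.099 + 223*0.233) / (173 + 223)
Numerator = 69.0860
Denominator = 396
COP_x = 0.1745


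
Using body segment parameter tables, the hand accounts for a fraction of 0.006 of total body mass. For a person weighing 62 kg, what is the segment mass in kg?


m_segment = body_mass * fraction
m_segment = 62 * 0.006
m_segment = 0.3720


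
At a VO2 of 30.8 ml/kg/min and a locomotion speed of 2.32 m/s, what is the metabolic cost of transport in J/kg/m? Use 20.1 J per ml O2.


Power per kg = VO2 * 20.1 / 60
Power per kg = 30.8 * 20.1 / 60 = 10.3180 W/kg
Cost = power_per_kg / speed
Cost = 10.3180 / 2.32
Cost = 4.4474
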